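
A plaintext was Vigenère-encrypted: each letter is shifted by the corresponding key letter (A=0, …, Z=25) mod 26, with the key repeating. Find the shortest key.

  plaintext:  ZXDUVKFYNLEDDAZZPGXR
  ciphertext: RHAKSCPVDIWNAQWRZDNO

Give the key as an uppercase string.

  i= 0: R-Z = 18 → S
  i= 1: H-X = 10 → K
  i= 2: A-D = 23 → X
  i= 3: K-U = 16 → Q
  i= 4: S-V = 23 → X
  i= 5: C-K = 18 → S
  i= 6: P-F = 10 → K
  i= 7: V-Y = 23 → X
  i= 8: D-N = 16 → Q
  i= 9: I-L = 23 → X
  i=10: W-E = 18 → S
  i=11: N-D = 10 → K
  i=12: A-D = 23 → X
  i=13: Q-A = 16 → Q
  i=14: W-Z = 23 → X
  i=15: R-Z = 18 → S
  i=16: Z-P = 10 → K
  i=17: D-G = 23 → X
  i=18: N-X = 16 → Q
  i=19: O-R = 23 → X
  shifts repeat with period 5: SKXQX

SKXQX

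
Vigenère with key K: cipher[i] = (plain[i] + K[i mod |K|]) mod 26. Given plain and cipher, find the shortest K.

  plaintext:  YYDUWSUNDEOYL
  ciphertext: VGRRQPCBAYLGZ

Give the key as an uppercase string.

XIOXU

  i= 0: V-Y = 23 → X
  i= 1: G-Y =  8 → I
  i= 2: R-D = 14 → O
  i= 3: R-U = 23 → X
  i= 4: Q-W = 20 → U
  i= 5: P-S = 23 → X
  i= 6: C-U =  8 → I
  i= 7: B-N = 14 → O
  i= 8: A-D = 23 → X
  i= 9: Y-E = 20 → U
  i=10: L-O = 23 → X
  i=11: G-Y =  8 → I
  i=12: Z-L = 14 → O
  shifts repeat with period 5: XIOXU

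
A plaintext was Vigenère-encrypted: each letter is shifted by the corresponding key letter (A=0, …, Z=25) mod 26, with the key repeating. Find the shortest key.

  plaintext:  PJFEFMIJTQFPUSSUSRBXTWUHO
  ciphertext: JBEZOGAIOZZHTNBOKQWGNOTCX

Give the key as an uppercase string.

  i= 0: J-P = 20 → U
  i= 1: B-J = 18 → S
  i= 2: E-F = 25 → Z
  i= 3: Z-E = 21 → V
  i= 4: O-F =  9 → J
  i= 5: G-M = 20 → U
  i= 6: A-I = 18 → S
  i= 7: I-J = 25 → Z
  i= 8: O-T = 21 → V
  i= 9: Z-Q =  9 → J
  i=10: Z-F = 20 → U
  i=11: H-P = 18 → S
  i=12: T-U = 25 → Z
  i=13: N-S = 21 → V
  i=14: B-S =  9 → J
  i=15: O-U = 20 → U
  i=16: K-S = 18 → S
  i=17: Q-R = 25 → Z
  i=18: W-B = 21 → V
  i=19: G-X =  9 → J
  i=20: N-T = 20 → U
  i=21: O-W = 18 → S
  i=22: T-U = 25 → Z
  i=23: C-H = 21 → V
  i=24: X-O =  9 → J
  shifts repeat with period 5: USZVJ

USZVJ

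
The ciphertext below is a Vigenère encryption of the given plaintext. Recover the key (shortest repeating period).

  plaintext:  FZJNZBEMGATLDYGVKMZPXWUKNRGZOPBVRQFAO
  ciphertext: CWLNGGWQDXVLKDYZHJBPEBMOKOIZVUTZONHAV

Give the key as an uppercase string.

XXCAHFSE

  i= 0: C-F = 23 → X
  i= 1: W-Z = 23 → X
  i= 2: L-J =  2 → C
  i= 3: N-N =  0 → A
  i= 4: G-Z =  7 → H
  i= 5: G-B =  5 → F
  i= 6: W-E = 18 → S
  i= 7: Q-M =  4 → E
  i= 8: D-G = 23 → X
  i= 9: X-A = 23 → X
  i=10: V-T =  2 → C
  i=11: L-L =  0 → A
  i=12: K-D =  7 → H
  i=13: D-Y =  5 → F
  i=14: Y-G = 18 → S
  i=15: Z-V =  4 → E
  i=16: H-K = 23 → X
  i=17: J-M = 23 → X
  i=18: B-Z =  2 → C
  i=19: P-P =  0 → A
  i=20: E-X =  7 → H
  i=21: B-W =  5 → F
  i=22: M-U = 18 → S
  i=23: O-K =  4 → E
  i=24: K-N = 23 → X
  i=25: O-R = 23 → X
  i=26: I-G =  2 → C
  i=27: Z-Z =  0 → A
  i=28: V-O =  7 → H
  i=29: U-P =  5 → F
  i=30: T-B = 18 → S
  i=31: Z-V =  4 → E
  i=32: O-R = 23 → X
  i=33: N-Q = 23 → X
  i=34: H-F =  2 → C
  i=35: A-A =  0 → A
  i=36: V-O =  7 → H
  shifts repeat with period 8: XXCAHFSE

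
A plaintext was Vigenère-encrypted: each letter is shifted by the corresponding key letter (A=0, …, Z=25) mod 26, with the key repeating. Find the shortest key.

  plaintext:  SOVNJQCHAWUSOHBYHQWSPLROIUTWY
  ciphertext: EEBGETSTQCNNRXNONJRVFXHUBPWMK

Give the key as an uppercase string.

  i= 0: E-S = 12 → M
  i= 1: E-O = 16 → Q
  i= 2: B-V =  6 → G
  i= 3: G-N = 19 → T
  i= 4: E-J = 21 → V
  i= 5: T-Q =  3 → D
  i= 6: S-C = 16 → Q
  i= 7: T-H = 12 → M
  i= 8: Q-A = 16 → Q
  i= 9: C-W =  6 → G
  i=10: N-U = 19 → T
  i=11: N-S = 21 → V
  i=12: R-O =  3 → D
  i=13: X-H = 16 → Q
  i=14: N-B = 12 → M
  i=15: O-Y = 16 → Q
  i=16: N-H =  6 → G
  i=17: J-Q = 19 → T
  i=18: R-W = 21 → V
  i=19: V-S =  3 → D
  i=20: F-P = 16 → Q
  i=21: X-L = 12 → M
  i=22: H-R = 16 → Q
  i=23: U-O =  6 → G
  i=24: B-I = 19 → T
  i=25: P-U = 21 → V
  i=26: W-T =  3 → D
  i=27: M-W = 16 → Q
  i=28: K-Y = 12 → M
  shifts repeat with period 7: MQGTVDQ

MQGTVDQ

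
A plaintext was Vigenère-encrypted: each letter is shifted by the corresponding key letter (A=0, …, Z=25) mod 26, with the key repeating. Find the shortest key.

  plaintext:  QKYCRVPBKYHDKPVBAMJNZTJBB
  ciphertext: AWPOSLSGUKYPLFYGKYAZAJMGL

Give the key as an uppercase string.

KMRMBQDF

  i= 0: A-Q = 10 → K
  i= 1: W-K = 12 → M
  i= 2: P-Y = 17 → R
  i= 3: O-C = 12 → M
  i= 4: S-R =  1 → B
  i= 5: L-V = 16 → Q
  i= 6: S-P =  3 → D
  i= 7: G-B =  5 → F
  i= 8: U-K = 10 → K
  i= 9: K-Y = 12 → M
  i=10: Y-H = 17 → R
  i=11: P-D = 12 → M
  i=12: L-K =  1 → B
  i=13: F-P = 16 → Q
  i=14: Y-V =  3 → D
  i=15: G-B =  5 → F
  i=16: K-A = 10 → K
  i=17: Y-M = 12 → M
  i=18: A-J = 17 → R
  i=19: Z-N = 12 → M
  i=20: A-Z =  1 → B
  i=21: J-T = 16 → Q
  i=22: M-J =  3 → D
  i=23: G-B =  5 → F
  i=24: L-B = 10 → K
  shifts repeat with period 8: KMRMBQDF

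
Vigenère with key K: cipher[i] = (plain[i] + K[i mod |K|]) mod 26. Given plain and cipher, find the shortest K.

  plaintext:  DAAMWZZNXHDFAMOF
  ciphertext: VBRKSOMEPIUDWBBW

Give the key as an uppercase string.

SBRYWPNR

  i= 0: V-D = 18 → S
  i= 1: B-A =  1 → B
  i= 2: R-A = 17 → R
  i= 3: K-M = 24 → Y
  i= 4: S-W = 22 → W
  i= 5: O-Z = 15 → P
  i= 6: M-Z = 13 → N
  i= 7: E-N = 17 → R
  i= 8: P-X = 18 → S
  i= 9: I-H =  1 → B
  i=10: U-D = 17 → R
  i=11: D-F = 24 → Y
  i=12: W-A = 22 → W
  i=13: B-M = 15 → P
  i=14: B-O = 13 → N
  i=15: W-F = 17 → R
  shifts repeat with period 8: SBRYWPNR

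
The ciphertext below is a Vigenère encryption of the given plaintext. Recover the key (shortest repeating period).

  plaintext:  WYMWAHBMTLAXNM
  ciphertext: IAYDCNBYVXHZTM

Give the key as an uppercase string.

MCMHCGA

  i= 0: I-W = 12 → M
  i= 1: A-Y =  2 → C
  i= 2: Y-M = 12 → M
  i= 3: D-W =  7 → H
  i= 4: C-A =  2 → C
  i= 5: N-H =  6 → G
  i= 6: B-B =  0 → A
  i= 7: Y-M = 12 → M
  i= 8: V-T =  2 → C
  i= 9: X-L = 12 → M
  i=10: H-A =  7 → H
  i=11: Z-X =  2 → C
  i=12: T-N =  6 → G
  i=13: M-M =  0 → A
  shifts repeat with period 7: MCMHCGA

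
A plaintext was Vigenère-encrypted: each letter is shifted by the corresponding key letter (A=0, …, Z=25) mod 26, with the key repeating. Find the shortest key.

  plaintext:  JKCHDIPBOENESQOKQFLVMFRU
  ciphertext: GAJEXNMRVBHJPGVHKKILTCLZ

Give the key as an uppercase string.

XQHXUF

  i= 0: G-J = 23 → X
  i= 1: A-K = 16 → Q
  i= 2: J-C =  7 → H
  i= 3: E-H = 23 → X
  i= 4: X-D = 20 → U
  i= 5: N-I =  5 → F
  i= 6: M-P = 23 → X
  i= 7: R-B = 16 → Q
  i= 8: V-O =  7 → H
  i= 9: B-E = 23 → X
  i=10: H-N = 20 → U
  i=11: J-E =  5 → F
  i=12: P-S = 23 → X
  i=13: G-Q = 16 → Q
  i=14: V-O =  7 → H
  i=15: H-K = 23 → X
  i=16: K-Q = 20 → U
  i=17: K-F =  5 → F
  i=18: I-L = 23 → X
  i=19: L-V = 16 → Q
  i=20: T-M =  7 → H
  i=21: C-F = 23 → X
  i=22: L-R = 20 → U
  i=23: Z-U =  5 → F
  shifts repeat with period 6: XQHXUF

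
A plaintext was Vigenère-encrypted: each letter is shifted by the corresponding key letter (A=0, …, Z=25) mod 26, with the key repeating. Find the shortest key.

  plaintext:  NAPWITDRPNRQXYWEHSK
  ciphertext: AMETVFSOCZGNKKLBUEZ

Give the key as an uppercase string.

  i= 0: A-N = 13 → N
  i= 1: M-A = 12 → M
  i= 2: E-P = 15 → P
  i= 3: T-W = 23 → X
  i= 4: V-I = 13 → N
  i= 5: F-T = 12 → M
  i= 6: S-D = 15 → P
  i= 7: O-R = 23 → X
  i= 8: C-P = 13 → N
  i= 9: Z-N = 12 → M
  i=10: G-R = 15 → P
  i=11: N-Q = 23 → X
  i=12: K-X = 13 → N
  i=13: K-Y = 12 → M
  i=14: L-W = 15 → P
  i=15: B-E = 23 → X
  i=16: U-H = 13 → N
  i=17: E-S = 12 → M
  i=18: Z-K = 15 → P
  shifts repeat with period 4: NMPX

NMPX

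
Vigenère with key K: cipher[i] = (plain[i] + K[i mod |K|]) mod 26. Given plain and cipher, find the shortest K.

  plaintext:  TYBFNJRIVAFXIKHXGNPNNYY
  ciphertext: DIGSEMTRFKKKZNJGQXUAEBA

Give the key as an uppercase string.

  i= 0: D-T = 10 → K
  i= 1: I-Y = 10 → K
  i= 2: G-B =  5 → F
  i= 3: S-F = 13 → N
  i= 4: E-N = 17 → R
  i= 5: M-J =  3 → D
  i= 6: T-R =  2 → C
  i= 7: R-I =  9 → J
  i= 8: F-V = 10 → K
  i= 9: K-A = 10 → K
  i=10: K-F =  5 → F
  i=11: K-X = 13 → N
  i=12: Z-I = 17 → R
  i=13: N-K =  3 → D
  i=14: J-H =  2 → C
  i=15: G-X =  9 → J
  i=16: Q-G = 10 → K
  i=17: X-N = 10 → K
  i=18: U-P =  5 → F
  i=19: A-N = 13 → N
  i=20: E-N = 17 → R
  i=21: B-Y =  3 → D
  i=22: A-Y =  2 → C
  shifts repeat with period 8: KKFNRDCJ

KKFNRDCJ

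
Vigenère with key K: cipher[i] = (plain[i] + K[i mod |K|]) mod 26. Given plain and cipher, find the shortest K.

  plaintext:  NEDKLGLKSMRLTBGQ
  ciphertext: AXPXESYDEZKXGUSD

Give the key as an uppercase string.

  i= 0: A-N = 13 → N
  i= 1: X-E = 19 → T
  i= 2: P-D = 12 → M
  i= 3: X-K = 13 → N
  i= 4: E-L = 19 → T
  i= 5: S-G = 12 → M
  i= 6: Y-L = 13 → N
  i= 7: D-K = 19 → T
  i= 8: E-S = 12 → M
  i= 9: Z-M = 13 → N
  i=10: K-R = 19 → T
  i=11: X-L = 12 → M
  i=12: G-T = 13 → N
  i=13: U-B = 19 → T
  i=14: S-G = 12 → M
  i=15: D-Q = 13 → N
  shifts repeat with period 3: NTM

NTM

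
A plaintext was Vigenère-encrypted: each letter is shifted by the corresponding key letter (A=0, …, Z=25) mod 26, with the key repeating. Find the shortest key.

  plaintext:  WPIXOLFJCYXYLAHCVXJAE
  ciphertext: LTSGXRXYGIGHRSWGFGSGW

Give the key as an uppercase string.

PEKJJGS

  i= 0: L-W = 15 → P
  i= 1: T-P =  4 → E
  i= 2: S-I = 10 → K
  i= 3: G-X =  9 → J
  i= 4: X-O =  9 → J
  i= 5: R-L =  6 → G
  i= 6: X-F = 18 → S
  i= 7: Y-J = 15 → P
  i= 8: G-C =  4 → E
  i= 9: I-Y = 10 → K
  i=10: G-X =  9 → J
  i=11: H-Y =  9 → J
  i=12: R-L =  6 → G
  i=13: S-A = 18 → S
  i=14: W-H = 15 → P
  i=15: G-C =  4 → E
  i=16: F-V = 10 → K
  i=17: G-X =  9 → J
  i=18: S-J =  9 → J
  i=19: G-A =  6 → G
  i=20: W-E = 18 → S
  shifts repeat with period 7: PEKJJGS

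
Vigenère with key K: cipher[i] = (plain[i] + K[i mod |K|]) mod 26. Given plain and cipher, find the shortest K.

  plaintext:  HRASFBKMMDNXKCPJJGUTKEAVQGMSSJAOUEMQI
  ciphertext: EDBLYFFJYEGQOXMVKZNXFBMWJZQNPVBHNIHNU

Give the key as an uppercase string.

XMBTTEV

  i= 0: E-H = 23 → X
  i= 1: D-R = 12 → M
  i= 2: B-A =  1 → B
  i= 3: L-S = 19 → T
  i= 4: Y-F = 19 → T
  i= 5: F-B =  4 → E
  i= 6: F-K = 21 → V
  i= 7: J-M = 23 → X
  i= 8: Y-M = 12 → M
  i= 9: E-D =  1 → B
  i=10: G-N = 19 → T
  i=11: Q-X = 19 → T
  i=12: O-K =  4 → E
  i=13: X-C = 21 → V
  i=14: M-P = 23 → X
  i=15: V-J = 12 → M
  i=16: K-J =  1 → B
  i=17: Z-G = 19 → T
  i=18: N-U = 19 → T
  i=19: X-T =  4 → E
  i=20: F-K = 21 → V
  i=21: B-E = 23 → X
  i=22: M-A = 12 → M
  i=23: W-V =  1 → B
  i=24: J-Q = 19 → T
  i=25: Z-G = 19 → T
  i=26: Q-M =  4 → E
  i=27: N-S = 21 → V
  i=28: P-S = 23 → X
  i=29: V-J = 12 → M
  i=30: B-A =  1 → B
  i=31: H-O = 19 → T
  i=32: N-U = 19 → T
  i=33: I-E =  4 → E
  i=34: H-M = 21 → V
  i=35: N-Q = 23 → X
  i=36: U-I = 12 → M
  shifts repeat with period 7: XMBTTEV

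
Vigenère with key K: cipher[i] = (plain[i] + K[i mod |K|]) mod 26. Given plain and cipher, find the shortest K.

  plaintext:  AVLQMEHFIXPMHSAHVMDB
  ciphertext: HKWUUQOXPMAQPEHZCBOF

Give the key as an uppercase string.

HPLEIMHS

  i= 0: H-A =  7 → H
  i= 1: K-V = 15 → P
  i= 2: W-L = 11 → L
  i= 3: U-Q =  4 → E
  i= 4: U-M =  8 → I
  i= 5: Q-E = 12 → M
  i= 6: O-H =  7 → H
  i= 7: X-F = 18 → S
  i= 8: P-I =  7 → H
  i= 9: M-X = 15 → P
  i=10: A-P = 11 → L
  i=11: Q-M =  4 → E
  i=12: P-H =  8 → I
  i=13: E-S = 12 → M
  i=14: H-A =  7 → H
  i=15: Z-H = 18 → S
  i=16: C-V =  7 → H
  i=17: B-M = 15 → P
  i=18: O-D = 11 → L
  i=19: F-B =  4 → E
  shifts repeat with period 8: HPLEIMHS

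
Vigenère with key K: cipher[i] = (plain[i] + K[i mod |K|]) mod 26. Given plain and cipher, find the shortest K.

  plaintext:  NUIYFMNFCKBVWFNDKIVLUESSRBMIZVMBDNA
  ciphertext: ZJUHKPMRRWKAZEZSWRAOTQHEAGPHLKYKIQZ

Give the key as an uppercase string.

  i= 0: Z-N = 12 → M
  i= 1: J-U = 15 → P
  i= 2: U-I = 12 → M
  i= 3: H-Y =  9 → J
  i= 4: K-F =  5 → F
  i= 5: P-M =  3 → D
  i= 6: M-N = 25 → Z
  i= 7: R-F = 12 → M
  i= 8: R-C = 15 → P
  i= 9: W-K = 12 → M
  i=10: K-B =  9 → J
  i=11: A-V =  5 → F
  i=12: Z-W =  3 → D
  i=13: E-F = 25 → Z
  i=14: Z-N = 12 → M
  i=15: S-D = 15 → P
  i=16: W-K = 12 → M
  i=17: R-I =  9 → J
  i=18: A-V =  5 → F
  i=19: O-L =  3 → D
  i=20: T-U = 25 → Z
  i=21: Q-E = 12 → M
  i=22: H-S = 15 → P
  i=23: E-S = 12 → M
  i=24: A-R =  9 → J
  i=25: G-B =  5 → F
  i=26: P-M =  3 → D
  i=27: H-I = 25 → Z
  i=28: L-Z = 12 → M
  i=29: K-V = 15 → P
  i=30: Y-M = 12 → M
  i=31: K-B =  9 → J
  i=32: I-D =  5 → F
  i=33: Q-N =  3 → D
  i=34: Z-A = 25 → Z
  shifts repeat with period 7: MPMJFDZ

MPMJFDZ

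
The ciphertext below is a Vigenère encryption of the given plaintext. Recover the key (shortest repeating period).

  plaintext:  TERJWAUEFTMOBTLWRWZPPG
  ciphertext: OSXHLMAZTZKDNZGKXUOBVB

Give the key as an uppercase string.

  i= 0: O-T = 21 → V
  i= 1: S-E = 14 → O
  i= 2: X-R =  6 → G
  i= 3: H-J = 24 → Y
  i= 4: L-W = 15 → P
  i= 5: M-A = 12 → M
  i= 6: A-U =  6 → G
  i= 7: Z-E = 21 → V
  i= 8: T-F = 14 → O
  i= 9: Z-T =  6 → G
  i=10: K-M = 24 → Y
  i=11: D-O = 15 → P
  i=12: N-B = 12 → M
  i=13: Z-T =  6 → G
  i=14: G-L = 21 → V
  i=15: K-W = 14 → O
  i=16: X-R =  6 → G
  i=17: U-W = 24 → Y
  i=18: O-Z = 15 → P
  i=19: B-P = 12 → M
  i=20: V-P =  6 → G
  i=21: B-G = 21 → V
  shifts repeat with period 7: VOGYPMG

VOGYPMG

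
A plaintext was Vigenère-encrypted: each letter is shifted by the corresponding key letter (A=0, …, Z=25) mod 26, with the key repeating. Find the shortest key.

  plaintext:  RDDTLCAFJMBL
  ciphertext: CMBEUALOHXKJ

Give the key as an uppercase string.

  i= 0: C-R = 11 → L
  i= 1: M-D =  9 → J
  i= 2: B-D = 24 → Y
  i= 3: E-T = 11 → L
  i= 4: U-L =  9 → J
  i= 5: A-C = 24 → Y
  i= 6: L-A = 11 → L
  i= 7: O-F =  9 → J
  i= 8: H-J = 24 → Y
  i= 9: X-M = 11 → L
  i=10: K-B =  9 → J
  i=11: J-L = 24 → Y
  shifts repeat with period 3: LJY

LJY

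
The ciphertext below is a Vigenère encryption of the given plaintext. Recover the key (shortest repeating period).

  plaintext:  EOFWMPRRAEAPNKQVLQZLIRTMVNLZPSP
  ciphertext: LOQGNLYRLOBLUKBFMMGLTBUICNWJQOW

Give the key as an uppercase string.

HALKBW

  i= 0: L-E =  7 → H
  i= 1: O-O =  0 → A
  i= 2: Q-F = 11 → L
  i= 3: G-W = 10 → K
  i= 4: N-M =  1 → B
  i= 5: L-P = 22 → W
  i= 6: Y-R =  7 → H
  i= 7: R-R =  0 → A
  i= 8: L-A = 11 → L
  i= 9: O-E = 10 → K
  i=10: B-A =  1 → B
  i=11: L-P = 22 → W
  i=12: U-N =  7 → H
  i=13: K-K =  0 → A
  i=14: B-Q = 11 → L
  i=15: F-V = 10 → K
  i=16: M-L =  1 → B
  i=17: M-Q = 22 → W
  i=18: G-Z =  7 → H
  i=19: L-L =  0 → A
  i=20: T-I = 11 → L
  i=21: B-R = 10 → K
  i=22: U-T =  1 → B
  i=23: I-M = 22 → W
  i=24: C-V =  7 → H
  i=25: N-N =  0 → A
  i=26: W-L = 11 → L
  i=27: J-Z = 10 → K
  i=28: Q-P =  1 → B
  i=29: O-S = 22 → W
  i=30: W-P =  7 → H
  shifts repeat with period 6: HALKBW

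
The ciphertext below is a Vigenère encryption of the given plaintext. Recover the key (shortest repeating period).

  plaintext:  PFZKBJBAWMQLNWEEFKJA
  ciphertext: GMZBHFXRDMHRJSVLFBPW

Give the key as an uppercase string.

  i= 0: G-P = 17 → R
  i= 1: M-F =  7 → H
  i= 2: Z-Z =  0 → A
  i= 3: B-K = 17 → R
  i= 4: H-B =  6 → G
  i= 5: F-J = 22 → W
  i= 6: X-B = 22 → W
  i= 7: R-A = 17 → R
  i= 8: D-W =  7 → H
  i= 9: M-M =  0 → A
  i=10: H-Q = 17 → R
  i=11: R-L =  6 → G
  i=12: J-N = 22 → W
  i=13: S-W = 22 → W
  i=14: V-E = 17 → R
  i=15: L-E =  7 → H
  i=16: F-F =  0 → A
  i=17: B-K = 17 → R
  i=18: P-J =  6 → G
  i=19: W-A = 22 → W
  shifts repeat with period 7: RHARGWW

RHARGWW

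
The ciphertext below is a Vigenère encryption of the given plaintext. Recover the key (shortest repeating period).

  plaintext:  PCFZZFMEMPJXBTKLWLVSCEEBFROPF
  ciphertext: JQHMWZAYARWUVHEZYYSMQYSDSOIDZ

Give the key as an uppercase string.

UOCNXUO

  i= 0: J-P = 20 → U
  i= 1: Q-C = 14 → O
  i= 2: H-F =  2 → C
  i= 3: M-Z = 13 → N
  i= 4: W-Z = 23 → X
  i= 5: Z-F = 20 → U
  i= 6: A-M = 14 → O
  i= 7: Y-E = 20 → U
  i= 8: A-M = 14 → O
  i= 9: R-P =  2 → C
  i=10: W-J = 13 → N
  i=11: U-X = 23 → X
  i=12: V-B = 20 → U
  i=13: H-T = 14 → O
  i=14: E-K = 20 → U
  i=15: Z-L = 14 → O
  i=16: Y-W =  2 → C
  i=17: Y-L = 13 → N
  i=18: S-V = 23 → X
  i=19: M-S = 20 → U
  i=20: Q-C = 14 → O
  i=21: Y-E = 20 → U
  i=22: S-E = 14 → O
  i=23: D-B =  2 → C
  i=24: S-F = 13 → N
  i=25: O-R = 23 → X
  i=26: I-O = 20 → U
  i=27: D-P = 14 → O
  i=28: Z-F = 20 → U
  shifts repeat with period 7: UOCNXUO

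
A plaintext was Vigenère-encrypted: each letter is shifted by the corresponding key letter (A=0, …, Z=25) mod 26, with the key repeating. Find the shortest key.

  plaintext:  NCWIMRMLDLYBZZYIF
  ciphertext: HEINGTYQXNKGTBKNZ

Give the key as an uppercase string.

  i= 0: H-N = 20 → U
  i= 1: E-C =  2 → C
  i= 2: I-W = 12 → M
  i= 3: N-I =  5 → F
  i= 4: G-M = 20 → U
  i= 5: T-R =  2 → C
  i= 6: Y-M = 12 → M
  i= 7: Q-L =  5 → F
  i= 8: X-D = 20 → U
  i= 9: N-L =  2 → C
  i=10: K-Y = 12 → M
  i=11: G-B =  5 → F
  i=12: T-Z = 20 → U
  i=13: B-Z =  2 → C
  i=14: K-Y = 12 → M
  i=15: N-I =  5 → F
  i=16: Z-F = 20 → U
  shifts repeat with period 4: UCMF

UCMF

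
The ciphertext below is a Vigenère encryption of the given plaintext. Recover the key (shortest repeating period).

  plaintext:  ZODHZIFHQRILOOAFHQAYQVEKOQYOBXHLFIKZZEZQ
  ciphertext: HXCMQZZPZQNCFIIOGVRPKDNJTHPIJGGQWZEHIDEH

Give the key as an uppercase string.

  i= 0: H-Z =  8 → I
  i= 1: X-O =  9 → J
  i= 2: C-D = 25 → Z
  i= 3: M-H =  5 → F
  i= 4: Q-Z = 17 → R
  i= 5: Z-I = 17 → R
  i= 6: Z-F = 20 → U
  i= 7: P-H =  8 → I
  i= 8: Z-Q =  9 → J
  i= 9: Q-R = 25 → Z
  i=10: N-I =  5 → F
  i=11: C-L = 17 → R
  i=12: F-O = 17 → R
  i=13: I-O = 20 → U
  i=14: I-A =  8 → I
  i=15: O-F =  9 → J
  i=16: G-H = 25 → Z
  i=17: V-Q =  5 → F
  i=18: R-A = 17 → R
  i=19: P-Y = 17 → R
  i=20: K-Q = 20 → U
  i=21: D-V =  8 → I
  i=22: N-E =  9 → J
  i=23: J-K = 25 → Z
  i=24: T-O =  5 → F
  i=25: H-Q = 17 → R
  i=26: P-Y = 17 → R
  i=27: I-O = 20 → U
  i=28: J-B =  8 → I
  i=29: G-X =  9 → J
  i=30: G-H = 25 → Z
  i=31: Q-L =  5 → F
  i=32: W-F = 17 → R
  i=33: Z-I = 17 → R
  i=34: E-K = 20 → U
  i=35: H-Z =  8 → I
  i=36: I-Z =  9 → J
  i=37: D-E = 25 → Z
  i=38: E-Z =  5 → F
  i=39: H-Q = 17 → R
  shifts repeat with period 7: IJZFRRU

IJZFRRU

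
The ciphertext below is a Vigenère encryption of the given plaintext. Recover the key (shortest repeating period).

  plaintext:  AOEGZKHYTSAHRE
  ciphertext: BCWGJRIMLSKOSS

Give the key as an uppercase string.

BOSAKH

  i= 0: B-A =  1 → B
  i= 1: C-O = 14 → O
  i= 2: W-E = 18 → S
  i= 3: G-G =  0 → A
  i= 4: J-Z = 10 → K
  i= 5: R-K =  7 → H
  i= 6: I-H =  1 → B
  i= 7: M-Y = 14 → O
  i= 8: L-T = 18 → S
  i= 9: S-S =  0 → A
  i=10: K-A = 10 → K
  i=11: O-H =  7 → H
  i=12: S-R =  1 → B
  i=13: S-E = 14 → O
  shifts repeat with period 6: BOSAKH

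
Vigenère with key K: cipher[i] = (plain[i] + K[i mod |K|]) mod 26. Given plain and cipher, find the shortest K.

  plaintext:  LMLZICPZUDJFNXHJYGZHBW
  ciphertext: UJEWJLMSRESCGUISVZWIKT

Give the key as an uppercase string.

JXTXB

  i= 0: U-L =  9 → J
  i= 1: J-M = 23 → X
  i= 2: E-L = 19 → T
  i= 3: W-Z = 23 → X
  i= 4: J-I =  1 → B
  i= 5: L-C =  9 → J
  i= 6: M-P = 23 → X
  i= 7: S-Z = 19 → T
  i= 8: R-U = 23 → X
  i= 9: E-D =  1 → B
  i=10: S-J =  9 → J
  i=11: C-F = 23 → X
  i=12: G-N = 19 → T
  i=13: U-X = 23 → X
  i=14: I-H =  1 → B
  i=15: S-J =  9 → J
  i=16: V-Y = 23 → X
  i=17: Z-G = 19 → T
  i=18: W-Z = 23 → X
  i=19: I-H =  1 → B
  i=20: K-B =  9 → J
  i=21: T-W = 23 → X
  shifts repeat with period 5: JXTXB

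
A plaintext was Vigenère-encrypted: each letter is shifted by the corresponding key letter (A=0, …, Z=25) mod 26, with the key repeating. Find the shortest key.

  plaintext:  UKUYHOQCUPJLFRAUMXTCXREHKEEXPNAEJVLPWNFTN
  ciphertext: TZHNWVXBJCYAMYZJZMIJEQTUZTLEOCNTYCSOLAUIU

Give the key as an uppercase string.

ZPNPPHH

  i= 0: T-U = 25 → Z
  i= 1: Z-K = 15 → P
  i= 2: H-U = 13 → N
  i= 3: N-Y = 15 → P
  i= 4: W-H = 15 → P
  i= 5: V-O =  7 → H
  i= 6: X-Q =  7 → H
  i= 7: B-C = 25 → Z
  i= 8: J-U = 15 → P
  i= 9: C-P = 13 → N
  i=10: Y-J = 15 → P
  i=11: A-L = 15 → P
  i=12: M-F =  7 → H
  i=13: Y-R =  7 → H
  i=14: Z-A = 25 → Z
  i=15: J-U = 15 → P
  i=16: Z-M = 13 → N
  i=17: M-X = 15 → P
  i=18: I-T = 15 → P
  i=19: J-C =  7 → H
  i=20: E-X =  7 → H
  i=21: Q-R = 25 → Z
  i=22: T-E = 15 → P
  i=23: U-H = 13 → N
  i=24: Z-K = 15 → P
  i=25: T-E = 15 → P
  i=26: L-E =  7 → H
  i=27: E-X =  7 → H
  i=28: O-P = 25 → Z
  i=29: C-N = 15 → P
  i=30: N-A = 13 → N
  i=31: T-E = 15 → P
  i=32: Y-J = 15 → P
  i=33: C-V =  7 → H
  i=34: S-L =  7 → H
  i=35: O-P = 25 → Z
  i=36: L-W = 15 → P
  i=37: A-N = 13 → N
  i=38: U-F = 15 → P
  i=39: I-T = 15 → P
  i=40: U-N =  7 → H
  shifts repeat with period 7: ZPNPPHH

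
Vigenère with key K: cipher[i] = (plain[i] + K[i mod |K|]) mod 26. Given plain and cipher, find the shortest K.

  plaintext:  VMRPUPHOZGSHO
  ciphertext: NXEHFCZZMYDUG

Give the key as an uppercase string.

  i= 0: N-V = 18 → S
  i= 1: X-M = 11 → L
  i= 2: E-R = 13 → N
  i= 3: H-P = 18 → S
  i= 4: F-U = 11 → L
  i= 5: C-P = 13 → N
  i= 6: Z-H = 18 → S
  i= 7: Z-O = 11 → L
  i= 8: M-Z = 13 → N
  i= 9: Y-G = 18 → S
  i=10: D-S = 11 → L
  i=11: U-H = 13 → N
  i=12: G-O = 18 → S
  shifts repeat with period 3: SLN

SLN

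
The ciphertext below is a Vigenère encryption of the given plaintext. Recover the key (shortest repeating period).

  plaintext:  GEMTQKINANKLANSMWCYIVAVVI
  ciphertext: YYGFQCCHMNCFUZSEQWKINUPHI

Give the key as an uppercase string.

  i= 0: Y-G = 18 → S
  i= 1: Y-E = 20 → U
  i= 2: G-M = 20 → U
  i= 3: F-T = 12 → M
  i= 4: Q-Q =  0 → A
  i= 5: C-K = 18 → S
  i= 6: C-I = 20 → U
  i= 7: H-N = 20 → U
  i= 8: M-A = 12 → M
  i= 9: N-N =  0 → A
  i=10: C-K = 18 → S
  i=11: F-L = 20 → U
  i=12: U-A = 20 → U
  i=13: Z-N = 12 → M
  i=14: S-S =  0 → A
  i=15: E-M = 18 → S
  i=16: Q-W = 20 → U
  i=17: W-C = 20 → U
  i=18: K-Y = 12 → M
  i=19: I-I =  0 → A
  i=20: N-V = 18 → S
  i=21: U-A = 20 → U
  i=22: P-V = 20 → U
  i=23: H-V = 12 → M
  i=24: I-I =  0 → A
  shifts repeat with period 5: SUUMA

SUUMA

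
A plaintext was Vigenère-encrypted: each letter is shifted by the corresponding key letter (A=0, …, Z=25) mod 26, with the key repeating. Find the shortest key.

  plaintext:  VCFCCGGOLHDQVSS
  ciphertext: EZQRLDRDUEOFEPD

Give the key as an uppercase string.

JXLP

  i= 0: E-V =  9 → J
  i= 1: Z-C = 23 → X
  i= 2: Q-F = 11 → L
  i= 3: R-C = 15 → P
  i= 4: L-C =  9 → J
  i= 5: D-G = 23 → X
  i= 6: R-G = 11 → L
  i= 7: D-O = 15 → P
  i= 8: U-L =  9 → J
  i= 9: E-H = 23 → X
  i=10: O-D = 11 → L
  i=11: F-Q = 15 → P
  i=12: E-V =  9 → J
  i=13: P-S = 23 → X
  i=14: D-S = 11 → L
  shifts repeat with period 4: JXLP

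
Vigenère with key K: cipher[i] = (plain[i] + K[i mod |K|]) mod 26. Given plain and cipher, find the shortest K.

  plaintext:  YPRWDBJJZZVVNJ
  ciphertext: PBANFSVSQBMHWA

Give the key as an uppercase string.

  i= 0: P-Y = 17 → R
  i= 1: B-P = 12 → M
  i= 2: A-R =  9 → J
  i= 3: N-W = 17 → R
  i= 4: F-D =  2 → C
  i= 5: S-B = 17 → R
  i= 6: V-J = 12 → M
  i= 7: S-J =  9 → J
  i= 8: Q-Z = 17 → R
  i= 9: B-Z =  2 → C
  i=10: M-V = 17 → R
  i=11: H-V = 12 → M
  i=12: W-N =  9 → J
  i=13: A-J = 17 → R
  shifts repeat with period 5: RMJRC

RMJRC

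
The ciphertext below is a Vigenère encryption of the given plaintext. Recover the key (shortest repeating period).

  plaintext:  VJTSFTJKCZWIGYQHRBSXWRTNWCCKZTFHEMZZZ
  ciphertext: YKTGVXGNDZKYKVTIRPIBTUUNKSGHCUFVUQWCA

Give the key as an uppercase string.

  i= 0: Y-V =  3 → D
  i= 1: K-J =  1 → B
  i= 2: T-T =  0 → A
  i= 3: G-S = 14 → O
  i= 4: V-F = 16 → Q
  i= 5: X-T =  4 → E
  i= 6: G-J = 23 → X
  i= 7: N-K =  3 → D
  i= 8: D-C =  1 → B
  i= 9: Z-Z =  0 → A
  i=10: K-W = 14 → O
  i=11: Y-I = 16 → Q
  i=12: K-G =  4 → E
  i=13: V-Y = 23 → X
  i=14: T-Q =  3 → D
  i=15: I-H =  1 → B
  i=16: R-R =  0 → A
  i=17: P-B = 14 → O
  i=18: I-S = 16 → Q
  i=19: B-X =  4 → E
  i=20: T-W = 23 → X
  i=21: U-R =  3 → D
  i=22: U-T =  1 → B
  i=23: N-N =  0 → A
  i=24: K-W = 14 → O
  i=25: S-C = 16 → Q
  i=26: G-C =  4 → E
  i=27: H-K = 23 → X
  i=28: C-Z =  3 → D
  i=29: U-T =  1 → B
  i=30: F-F =  0 → A
  i=31: V-H = 14 → O
  i=32: U-E = 16 → Q
  i=33: Q-M =  4 → E
  i=34: W-Z = 23 → X
  i=35: C-Z =  3 → D
  i=36: A-Z =  1 → B
  shifts repeat with period 7: DBAOQEX

DBAOQEX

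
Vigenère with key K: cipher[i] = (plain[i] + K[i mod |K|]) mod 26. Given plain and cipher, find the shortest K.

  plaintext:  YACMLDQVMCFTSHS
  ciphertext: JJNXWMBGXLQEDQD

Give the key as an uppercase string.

LJLL

  i= 0: J-Y = 11 → L
  i= 1: J-A =  9 → J
  i= 2: N-C = 11 → L
  i= 3: X-M = 11 → L
  i= 4: W-L = 11 → L
  i= 5: M-D =  9 → J
  i= 6: B-Q = 11 → L
  i= 7: G-V = 11 → L
  i= 8: X-M = 11 → L
  i= 9: L-C =  9 → J
  i=10: Q-F = 11 → L
  i=11: E-T = 11 → L
  i=12: D-S = 11 → L
  i=13: Q-H =  9 → J
  i=14: D-S = 11 → L
  shifts repeat with period 4: LJLL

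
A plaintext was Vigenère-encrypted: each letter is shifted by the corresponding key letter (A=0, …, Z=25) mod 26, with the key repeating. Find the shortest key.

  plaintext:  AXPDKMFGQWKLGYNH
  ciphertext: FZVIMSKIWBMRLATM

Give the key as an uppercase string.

FCG

  i= 0: F-A =  5 → F
  i= 1: Z-X =  2 → C
  i= 2: V-P =  6 → G
  i= 3: I-D =  5 → F
  i= 4: M-K =  2 → C
  i= 5: S-M =  6 → G
  i= 6: K-F =  5 → F
  i= 7: I-G =  2 → C
  i= 8: W-Q =  6 → G
  i= 9: B-W =  5 → F
  i=10: M-K =  2 → C
  i=11: R-L =  6 → G
  i=12: L-G =  5 → F
  i=13: A-Y =  2 → C
  i=14: T-N =  6 → G
  i=15: M-H =  5 → F
  shifts repeat with period 3: FCG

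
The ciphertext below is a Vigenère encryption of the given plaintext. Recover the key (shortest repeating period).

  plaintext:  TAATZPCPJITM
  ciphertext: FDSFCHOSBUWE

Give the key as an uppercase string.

  i= 0: F-T = 12 → M
  i= 1: D-A =  3 → D
  i= 2: S-A = 18 → S
  i= 3: F-T = 12 → M
  i= 4: C-Z =  3 → D
  i= 5: H-P = 18 → S
  i= 6: O-C = 12 → M
  i= 7: S-P =  3 → D
  i= 8: B-J = 18 → S
  i= 9: U-I = 12 → M
  i=10: W-T =  3 → D
  i=11: E-M = 18 → S
  shifts repeat with period 3: MDS

MDS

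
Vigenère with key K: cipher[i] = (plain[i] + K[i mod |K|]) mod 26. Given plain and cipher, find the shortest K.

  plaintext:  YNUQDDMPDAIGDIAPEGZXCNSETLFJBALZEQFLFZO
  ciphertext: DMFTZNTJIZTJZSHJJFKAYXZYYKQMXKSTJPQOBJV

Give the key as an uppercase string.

FZLDWKHU

  i= 0: D-Y =  5 → F
  i= 1: M-N = 25 → Z
  i= 2: F-U = 11 → L
  i= 3: T-Q =  3 → D
  i= 4: Z-D = 22 → W
  i= 5: N-D = 10 → K
  i= 6: T-M =  7 → H
  i= 7: J-P = 20 → U
  i= 8: I-D =  5 → F
  i= 9: Z-A = 25 → Z
  i=10: T-I = 11 → L
  i=11: J-G =  3 → D
  i=12: Z-D = 22 → W
  i=13: S-I = 10 → K
  i=14: H-A =  7 → H
  i=15: J-P = 20 → U
  i=16: J-E =  5 → F
  i=17: F-G = 25 → Z
  i=18: K-Z = 11 → L
  i=19: A-X =  3 → D
  i=20: Y-C = 22 → W
  i=21: X-N = 10 → K
  i=22: Z-S =  7 → H
  i=23: Y-E = 20 → U
  i=24: Y-T =  5 → F
  i=25: K-L = 25 → Z
  i=26: Q-F = 11 → L
  i=27: M-J =  3 → D
  i=28: X-B = 22 → W
  i=29: K-A = 10 → K
  i=30: S-L =  7 → H
  i=31: T-Z = 20 → U
  i=32: J-E =  5 → F
  i=33: P-Q = 25 → Z
  i=34: Q-F = 11 → L
  i=35: O-L =  3 → D
  i=36: B-F = 22 → W
  i=37: J-Z = 10 → K
  i=38: V-O =  7 → H
  shifts repeat with period 8: FZLDWKHU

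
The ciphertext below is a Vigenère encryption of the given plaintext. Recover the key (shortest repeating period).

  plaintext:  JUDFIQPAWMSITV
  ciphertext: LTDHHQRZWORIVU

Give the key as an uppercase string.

  i= 0: L-J =  2 → C
  i= 1: T-U = 25 → Z
  i= 2: D-D =  0 → A
  i= 3: H-F =  2 → C
  i= 4: H-I = 25 → Z
  i= 5: Q-Q =  0 → A
  i= 6: R-P =  2 → C
  i= 7: Z-A = 25 → Z
  i= 8: W-W =  0 → A
  i= 9: O-M =  2 → C
  i=10: R-S = 25 → Z
  i=11: I-I =  0 → A
  i=12: V-T =  2 → C
  i=13: U-V = 25 → Z
  shifts repeat with period 3: CZA

CZA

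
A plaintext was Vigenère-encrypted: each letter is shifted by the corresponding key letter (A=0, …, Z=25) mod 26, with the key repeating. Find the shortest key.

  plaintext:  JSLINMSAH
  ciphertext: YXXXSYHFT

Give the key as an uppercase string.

PFM

  i= 0: Y-J = 15 → P
  i= 1: X-S =  5 → F
  i= 2: X-L = 12 → M
  i= 3: X-I = 15 → P
  i= 4: S-N =  5 → F
  i= 5: Y-M = 12 → M
  i= 6: H-S = 15 → P
  i= 7: F-A =  5 → F
  i= 8: T-H = 12 → M
  shifts repeat with period 3: PFM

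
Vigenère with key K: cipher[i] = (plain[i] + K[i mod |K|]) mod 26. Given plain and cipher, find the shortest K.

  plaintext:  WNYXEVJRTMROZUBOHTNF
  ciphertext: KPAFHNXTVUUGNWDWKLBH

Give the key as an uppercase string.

  i= 0: K-W = 14 → O
  i= 1: P-N =  2 → C
  i= 2: A-Y =  2 → C
  i= 3: F-X =  8 → I
  i= 4: H-E =  3 → D
  i= 5: N-V = 18 → S
  i= 6: X-J = 14 → O
  i= 7: T-R =  2 → C
  i= 8: V-T =  2 → C
  i= 9: U-M =  8 → I
  i=10: U-R =  3 → D
  i=11: G-O = 18 → S
  i=12: N-Z = 14 → O
  i=13: W-U =  2 → C
  i=14: D-B =  2 → C
  i=15: W-O =  8 → I
  i=16: K-H =  3 → D
  i=17: L-T = 18 → S
  i=18: B-N = 14 → O
  i=19: H-F =  2 → C
  shifts repeat with period 6: OCCIDS

OCCIDS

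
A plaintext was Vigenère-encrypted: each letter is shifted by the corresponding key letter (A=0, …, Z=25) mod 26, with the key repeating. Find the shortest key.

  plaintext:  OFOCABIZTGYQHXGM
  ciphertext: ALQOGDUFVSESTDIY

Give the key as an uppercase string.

MGC

  i= 0: A-O = 12 → M
  i= 1: L-F =  6 → G
  i= 2: Q-O =  2 → C
  i= 3: O-C = 12 → M
  i= 4: G-A =  6 → G
  i= 5: D-B =  2 → C
  i= 6: U-I = 12 → M
  i= 7: F-Z =  6 → G
  i= 8: V-T =  2 → C
  i= 9: S-G = 12 → M
  i=10: E-Y =  6 → G
  i=11: S-Q =  2 → C
  i=12: T-H = 12 → M
  i=13: D-X =  6 → G
  i=14: I-G =  2 → C
  i=15: Y-M = 12 → M
  shifts repeat with period 3: MGC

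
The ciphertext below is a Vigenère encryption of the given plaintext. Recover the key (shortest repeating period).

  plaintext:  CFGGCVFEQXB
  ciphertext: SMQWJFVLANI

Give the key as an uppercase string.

  i= 0: S-C = 16 → Q
  i= 1: M-F =  7 → H
  i= 2: Q-G = 10 → K
  i= 3: W-G = 16 → Q
  i= 4: J-C =  7 → H
  i= 5: F-V = 10 → K
  i= 6: V-F = 16 → Q
  i= 7: L-E =  7 → H
  i= 8: A-Q = 10 → K
  i= 9: N-X = 16 → Q
  i=10: I-B =  7 → H
  shifts repeat with period 3: QHK

QHK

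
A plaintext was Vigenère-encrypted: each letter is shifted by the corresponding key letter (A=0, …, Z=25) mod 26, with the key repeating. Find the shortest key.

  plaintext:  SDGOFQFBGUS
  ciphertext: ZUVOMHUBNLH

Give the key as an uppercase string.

  i= 0: Z-S =  7 → H
  i= 1: U-D = 17 → R
  i= 2: V-G = 15 → P
  i= 3: O-O =  0 → A
  i= 4: M-F =  7 → H
  i= 5: H-Q = 17 → R
  i= 6: U-F = 15 → P
  i= 7: B-B =  0 → A
  i= 8: N-G =  7 → H
  i= 9: L-U = 17 → R
  i=10: H-S = 15 → P
  shifts repeat with period 4: HRPA

HRPA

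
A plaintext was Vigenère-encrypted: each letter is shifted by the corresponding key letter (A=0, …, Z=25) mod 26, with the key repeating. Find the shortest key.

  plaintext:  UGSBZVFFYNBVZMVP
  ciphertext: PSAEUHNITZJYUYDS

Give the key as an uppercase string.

  i= 0: P-U = 21 → V
  i= 1: S-G = 12 → M
  i= 2: A-S =  8 → I
  i= 3: E-B =  3 → D
  i= 4: U-Z = 21 → V
  i= 5: H-V = 12 → M
  i= 6: N-F =  8 → I
  i= 7: I-F =  3 → D
  i= 8: T-Y = 21 → V
  i= 9: Z-N = 12 → M
  i=10: J-B =  8 → I
  i=11: Y-V =  3 → D
  i=12: U-Z = 21 → V
  i=13: Y-M = 12 → M
  i=14: D-V =  8 → I
  i=15: S-P =  3 → D
  shifts repeat with period 4: VMID

VMID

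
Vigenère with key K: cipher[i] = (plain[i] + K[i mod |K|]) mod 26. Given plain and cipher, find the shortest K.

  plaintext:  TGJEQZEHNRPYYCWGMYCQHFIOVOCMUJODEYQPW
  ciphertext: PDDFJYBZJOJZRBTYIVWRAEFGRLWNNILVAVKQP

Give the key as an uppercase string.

  i= 0: P-T = 22 → W
  i= 1: D-G = 23 → X
  i= 2: D-J = 20 → U
  i= 3: F-E =  1 → B
  i= 4: J-Q = 19 → T
  i= 5: Y-Z = 25 → Z
  i= 6: B-E = 23 → X
  i= 7: Z-H = 18 → S
  i= 8: J-N = 22 → W
  i= 9: O-R = 23 → X
  i=10: J-P = 20 → U
  i=11: Z-Y =  1 → B
  i=12: R-Y = 19 → T
  i=13: B-C = 25 → Z
  i=14: T-W = 23 → X
  i=15: Y-G = 18 → S
  i=16: I-M = 22 → W
  i=17: V-Y = 23 → X
  i=18: W-C = 20 → U
  i=19: R-Q =  1 → B
  i=20: A-H = 19 → T
  i=21: E-F = 25 → Z
  i=22: F-I = 23 → X
  i=23: G-O = 18 → S
  i=24: R-V = 22 → W
  i=25: L-O = 23 → X
  i=26: W-C = 20 → U
  i=27: N-M =  1 → B
  i=28: N-U = 19 → T
  i=29: I-J = 25 → Z
  i=30: L-O = 23 → X
  i=31: V-D = 18 → S
  i=32: A-E = 22 → W
  i=33: V-Y = 23 → X
  i=34: K-Q = 20 → U
  i=35: Q-P =  1 → B
  i=36: P-W = 19 → T
  shifts repeat with period 8: WXUBTZXS

WXUBTZXS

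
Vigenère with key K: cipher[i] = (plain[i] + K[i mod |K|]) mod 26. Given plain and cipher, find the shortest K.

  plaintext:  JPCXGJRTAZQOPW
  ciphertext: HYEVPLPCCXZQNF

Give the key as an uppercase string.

  i= 0: H-J = 24 → Y
  i= 1: Y-P =  9 → J
  i= 2: E-C =  2 → C
  i= 3: V-X = 24 → Y
  i= 4: P-G =  9 → J
  i= 5: L-J =  2 → C
  i= 6: P-R = 24 → Y
  i= 7: C-T =  9 → J
  i= 8: C-A =  2 → C
  i= 9: X-Z = 24 → Y
  i=10: Z-Q =  9 → J
  i=11: Q-O =  2 → C
  i=12: N-P = 24 → Y
  i=13: F-W =  9 → J
  shifts repeat with period 3: YJC

YJC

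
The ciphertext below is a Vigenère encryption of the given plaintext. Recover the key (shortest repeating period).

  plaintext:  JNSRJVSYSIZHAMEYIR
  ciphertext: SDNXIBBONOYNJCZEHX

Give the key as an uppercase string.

  i= 0: S-J =  9 → J
  i= 1: D-N = 16 → Q
  i= 2: N-S = 21 → V
  i= 3: X-R =  6 → G
  i= 4: I-J = 25 → Z
  i= 5: B-V =  6 → G
  i= 6: B-S =  9 → J
  i= 7: O-Y = 16 → Q
  i= 8: N-S = 21 → V
  i= 9: O-I =  6 → G
  i=10: Y-Z = 25 → Z
  i=11: N-H =  6 → G
  i=12: J-A =  9 → J
  i=13: C-M = 16 → Q
  i=14: Z-E = 21 → V
  i=15: E-Y =  6 → G
  i=16: H-I = 25 → Z
  i=17: X-R =  6 → G
  shifts repeat with period 6: JQVGZG

JQVGZG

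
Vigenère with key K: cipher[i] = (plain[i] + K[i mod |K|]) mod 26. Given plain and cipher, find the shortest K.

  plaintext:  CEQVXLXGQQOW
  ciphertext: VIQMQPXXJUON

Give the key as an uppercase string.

TEAR

  i= 0: V-C = 19 → T
  i= 1: I-E =  4 → E
  i= 2: Q-Q =  0 → A
  i= 3: M-V = 17 → R
  i= 4: Q-X = 19 → T
  i= 5: P-L =  4 → E
  i= 6: X-X =  0 → A
  i= 7: X-G = 17 → R
  i= 8: J-Q = 19 → T
  i= 9: U-Q =  4 → E
  i=10: O-O =  0 → A
  i=11: N-W = 17 → R
  shifts repeat with period 4: TEAR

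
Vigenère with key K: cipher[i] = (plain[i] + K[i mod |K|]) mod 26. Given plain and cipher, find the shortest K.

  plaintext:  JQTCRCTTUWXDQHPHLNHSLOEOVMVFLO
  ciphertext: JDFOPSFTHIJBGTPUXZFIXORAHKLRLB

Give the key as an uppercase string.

ANMMYQM

  i= 0: J-J =  0 → A
  i= 1: D-Q = 13 → N
  i= 2: F-T = 12 → M
  i= 3: O-C = 12 → M
  i= 4: P-R = 24 → Y
  i= 5: S-C = 16 → Q
  i= 6: F-T = 12 → M
  i= 7: T-T =  0 → A
  i= 8: H-U = 13 → N
  i= 9: I-W = 12 → M
  i=10: J-X = 12 → M
  i=11: B-D = 24 → Y
  i=12: G-Q = 16 → Q
  i=13: T-H = 12 → M
  i=14: P-P =  0 → A
  i=15: U-H = 13 → N
  i=16: X-L = 12 → M
  i=17: Z-N = 12 → M
  i=18: F-H = 24 → Y
  i=19: I-S = 16 → Q
  i=20: X-L = 12 → M
  i=21: O-O =  0 → A
  i=22: R-E = 13 → N
  i=23: A-O = 12 → M
  i=24: H-V = 12 → M
  i=25: K-M = 24 → Y
  i=26: L-V = 16 → Q
  i=27: R-F = 12 → M
  i=28: L-L =  0 → A
  i=29: B-O = 13 → N
  shifts repeat with period 7: ANMMYQM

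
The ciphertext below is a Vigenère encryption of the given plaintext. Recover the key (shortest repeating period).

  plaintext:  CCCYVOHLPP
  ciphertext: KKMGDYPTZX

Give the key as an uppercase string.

  i= 0: K-C =  8 → I
  i= 1: K-C =  8 → I
  i= 2: M-C = 10 → K
  i= 3: G-Y =  8 → I
  i= 4: D-V =  8 → I
  i= 5: Y-O = 10 → K
  i= 6: P-H =  8 → I
  i= 7: T-L =  8 → I
  i= 8: Z-P = 10 → K
  i= 9: X-P =  8 → I
  shifts repeat with period 3: IIK

IIK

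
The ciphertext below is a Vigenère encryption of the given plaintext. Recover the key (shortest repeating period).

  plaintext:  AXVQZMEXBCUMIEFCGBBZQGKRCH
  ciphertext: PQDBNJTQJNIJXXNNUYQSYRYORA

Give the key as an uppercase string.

  i= 0: P-A = 15 → P
  i= 1: Q-X = 19 → T
  i= 2: D-V =  8 → I
  i= 3: B-Q = 11 → L
  i= 4: N-Z = 14 → O
  i= 5: J-M = 23 → X
  i= 6: T-E = 15 → P
  i= 7: Q-X = 19 → T
  i= 8: J-B =  8 → I
  i= 9: N-C = 11 → L
  i=10: I-U = 14 → O
  i=11: J-M = 23 → X
  i=12: X-I = 15 → P
  i=13: X-E = 19 → T
  i=14: N-F =  8 → I
  i=15: N-C = 11 → L
  i=16: U-G = 14 → O
  i=17: Y-B = 23 → X
  i=18: Q-B = 15 → P
  i=19: S-Z = 19 → T
  i=20: Y-Q =  8 → I
  i=21: R-G = 11 → L
  i=22: Y-K = 14 → O
  i=23: O-R = 23 → X
  i=24: R-C = 15 → P
  i=25: A-H = 19 → T
  shifts repeat with period 6: PTILOX

PTILOX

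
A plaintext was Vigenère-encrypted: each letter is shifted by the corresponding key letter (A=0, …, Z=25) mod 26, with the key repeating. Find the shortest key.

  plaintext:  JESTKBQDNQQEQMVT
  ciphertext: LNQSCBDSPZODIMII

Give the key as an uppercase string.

  i= 0: L-J =  2 → C
  i= 1: N-E =  9 → J
  i= 2: Q-S = 24 → Y
  i= 3: S-T = 25 → Z
  i= 4: C-K = 18 → S
  i= 5: B-B =  0 → A
  i= 6: D-Q = 13 → N
  i= 7: S-D = 15 → P
  i= 8: P-N =  2 → C
  i= 9: Z-Q =  9 → J
  i=10: O-Q = 24 → Y
  i=11: D-E = 25 → Z
  i=12: I-Q = 18 → S
  i=13: M-M =  0 → A
  i=14: I-V = 13 → N
  i=15: I-T = 15 → P
  shifts repeat with period 8: CJYZSANP

CJYZSANP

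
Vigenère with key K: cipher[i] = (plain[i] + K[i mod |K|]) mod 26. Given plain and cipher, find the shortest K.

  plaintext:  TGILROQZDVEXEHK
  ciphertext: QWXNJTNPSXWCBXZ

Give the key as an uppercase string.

  i= 0: Q-T = 23 → X
  i= 1: W-G = 16 → Q
  i= 2: X-I = 15 → P
  i= 3: N-L =  2 → C
  i= 4: J-R = 18 → S
  i= 5: T-O =  5 → F
  i= 6: N-Q = 23 → X
  i= 7: P-Z = 16 → Q
  i= 8: S-D = 15 → P
  i= 9: X-V =  2 → C
  i=10: W-E = 18 → S
  i=11: C-X =  5 → F
  i=12: B-E = 23 → X
  i=13: X-H = 16 → Q
  i=14: Z-K = 15 → P
  shifts repeat with period 6: XQPCSF

XQPCSF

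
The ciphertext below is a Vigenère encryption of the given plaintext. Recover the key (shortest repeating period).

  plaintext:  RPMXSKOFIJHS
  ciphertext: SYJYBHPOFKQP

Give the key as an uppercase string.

BJX

  i= 0: S-R =  1 → B
  i= 1: Y-P =  9 → J
  i= 2: J-M = 23 → X
  i= 3: Y-X =  1 → B
  i= 4: B-S =  9 → J
  i= 5: H-K = 23 → X
  i= 6: P-O =  1 → B
  i= 7: O-F =  9 → J
  i= 8: F-I = 23 → X
  i= 9: K-J =  1 → B
  i=10: Q-H =  9 → J
  i=11: P-S = 23 → X
  shifts repeat with period 3: BJX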